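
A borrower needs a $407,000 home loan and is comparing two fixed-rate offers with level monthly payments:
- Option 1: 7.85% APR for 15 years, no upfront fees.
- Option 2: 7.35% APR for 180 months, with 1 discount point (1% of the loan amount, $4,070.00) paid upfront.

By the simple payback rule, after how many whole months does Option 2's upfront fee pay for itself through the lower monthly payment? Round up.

Option 1: at 7.85% the monthly rate is 0.0065417, so the payment is 407,000 × 0.0065417 / (1 − 1.0065417^−180) = $3,854.34.
Option 2: monthly rate = 7.35%/12 = 0.0061250; payment = 407,000 × 0.0061250 / (1 − (1+0.0061250)^−180) = $3,738.33.
Monthly savings = $3,854.34 − $3,738.33 = $116.01.
Break-even = $4,070.00 / $116.01 = 35.08 → 36 months.

36 months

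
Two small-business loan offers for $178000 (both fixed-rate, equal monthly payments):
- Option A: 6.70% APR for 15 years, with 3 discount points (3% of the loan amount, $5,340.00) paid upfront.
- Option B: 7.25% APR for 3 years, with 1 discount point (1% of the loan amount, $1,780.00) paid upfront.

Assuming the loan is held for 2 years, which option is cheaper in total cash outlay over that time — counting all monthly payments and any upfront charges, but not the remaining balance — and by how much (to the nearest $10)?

Option A by $91,150

Option A: at 6.70% the monthly rate is 0.0055833, so the payment is 178,000 × 0.0055833 / (1 − 1.0055833^−180) = $1,570.21.
Option B: monthly rate = 7.25%/12 = 0.0060417; payment = 178,000 × 0.0060417 / (1 − (1+0.0060417)^−36) = $5,516.49.
Over 24 months: Option A costs 24 × $1,570.21 + $5,340.00 = $43,025.04; Option B costs 24 × $5,516.49 + $1,780.00 = $134,175.76.
Option A is cheaper by $134,175.76 − $43,025.04 = $91,150.72.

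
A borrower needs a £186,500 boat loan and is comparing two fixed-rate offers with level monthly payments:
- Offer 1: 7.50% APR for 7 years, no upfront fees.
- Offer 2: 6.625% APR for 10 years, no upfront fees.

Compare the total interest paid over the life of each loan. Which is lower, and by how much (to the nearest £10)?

Offer 1 by £15,260

Offer 1: at 7.50% the monthly rate is 0.0062500, so the payment is 186,500 × 0.0062500 / (1 − 1.0062500^−84) = £2,860.59.
Total interest on Offer 1 = 84 × £2,860.59 − £186,500 = £53,789.56.
Offer 2: at 6.625% the monthly rate is 0.0055208, so the payment is 186,500 × 0.0055208 / (1 − 1.0055208^−120) = £2,129.55.
Total interest on Offer 2 = 120 × £2,129.55 − £186,500 = £69,046.00.
Offer 1 is lower by £15,256.44.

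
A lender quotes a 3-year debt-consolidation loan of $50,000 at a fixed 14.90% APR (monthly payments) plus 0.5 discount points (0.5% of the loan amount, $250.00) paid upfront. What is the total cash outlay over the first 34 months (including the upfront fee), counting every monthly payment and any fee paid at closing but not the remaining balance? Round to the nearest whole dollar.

$59,098

Monthly rate = 14.9%/12 = 0.0124167; payment = 50,000 × 0.0124167 / (1 − (1+0.0124167)^−36) = $1,730.82.
Total outlay = 34 × $1,730.82 + $250.00 = $59,097.88.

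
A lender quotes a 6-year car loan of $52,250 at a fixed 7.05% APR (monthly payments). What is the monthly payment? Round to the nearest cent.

Monthly rate = 7.05%/12 = 0.0058750; payment = 52,250 × 0.0058750 / (1 − (1+0.0058750)^−72) = $892.07.

$892.07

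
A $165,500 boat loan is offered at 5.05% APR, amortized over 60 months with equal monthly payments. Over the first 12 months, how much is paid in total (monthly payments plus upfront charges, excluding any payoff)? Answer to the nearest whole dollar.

At 5.05% the monthly rate is 0.0042083, so the payment is 165,500 × 0.0042083 / (1 − 1.0042083^−60) = $3,126.98.
Total outlay = 12 × $3,126.98 = $37,523.76.

$37,524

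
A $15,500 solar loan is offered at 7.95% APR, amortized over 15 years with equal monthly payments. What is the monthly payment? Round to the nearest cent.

$147.68

At 7.95% the monthly rate is 0.0066250, so the payment is 15,500 × 0.0066250 / (1 − 1.0066250^−180) = $147.68.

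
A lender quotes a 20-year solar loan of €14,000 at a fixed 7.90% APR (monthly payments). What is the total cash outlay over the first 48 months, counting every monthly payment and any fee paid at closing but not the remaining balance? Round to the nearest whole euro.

At 7.90% the monthly rate is 0.0065833, so the payment is 14,000 × 0.0065833 / (1 − 1.0065833^−240) = €116.23.
Total outlay = 48 × €116.23 = €5,579.04.

€5,579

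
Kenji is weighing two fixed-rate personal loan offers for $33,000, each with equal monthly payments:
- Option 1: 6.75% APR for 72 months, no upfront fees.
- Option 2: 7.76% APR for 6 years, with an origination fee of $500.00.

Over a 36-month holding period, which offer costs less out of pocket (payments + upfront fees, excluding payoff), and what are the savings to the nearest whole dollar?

Option 1: monthly rate = 6.75%/12 = 0.0056250; payment = 33,000 × 0.0056250 / (1 − (1+0.0056250)^−72) = $558.66.
Option 2: monthly rate = 7.76%/12 = 0.0064667; payment = 33,000 × 0.0064667 / (1 − (1+0.0064667)^−72) = $574.74.
Over 36 months: Option 1 costs 36 × $558.66 = $20,111.76; Option 2 costs 36 × $574.74 + $500.00 = $21,190.64.
Option 1 is cheaper by $21,190.64 − $20,111.76 = $1,078.88.

Option 1 by $1,079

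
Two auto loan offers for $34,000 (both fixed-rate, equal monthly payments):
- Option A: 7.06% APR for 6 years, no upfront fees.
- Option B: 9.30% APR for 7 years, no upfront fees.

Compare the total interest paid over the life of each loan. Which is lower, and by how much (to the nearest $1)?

Option A: at 7.06% the monthly rate is 0.0058833, so the payment is 34,000 × 0.0058833 / (1 − 1.0058833^−72) = $580.65.
Total interest on Option A = 72 × $580.65 − $34,000 = $7,806.80.
Option B: at 9.30% the monthly rate is 0.0077500, so the payment is 34,000 × 0.0077500 / (1 − 1.0077500^−84) = $552.22.
Total interest on Option B = 84 × $552.22 − $34,000 = $12,386.48.
Option A is lower by $4,579.68.

Option A by $4,580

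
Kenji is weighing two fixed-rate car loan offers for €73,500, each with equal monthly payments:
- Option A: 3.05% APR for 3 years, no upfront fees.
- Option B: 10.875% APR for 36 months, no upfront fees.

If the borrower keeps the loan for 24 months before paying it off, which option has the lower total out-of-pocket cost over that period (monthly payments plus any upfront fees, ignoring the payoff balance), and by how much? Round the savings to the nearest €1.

Option A: monthly rate = 3.05%/12 = 0.0025417; payment = 73,500 × 0.0025417 / (1 − (1+0.0025417)^−36) = €2,139.09.
Option B: at 10.875% the monthly rate is 0.0090625, so the payment is 73,500 × 0.0090625 / (1 − 1.0090625^−36) = €2,401.95.
Over 24 months: Option A costs 24 × €2,139.09 = €51,338.16; Option B costs 24 × €2,401.95 = €57,646.80.
Option A is cheaper by €57,646.80 − €51,338.16 = €6,308.64.

Option A by €6,309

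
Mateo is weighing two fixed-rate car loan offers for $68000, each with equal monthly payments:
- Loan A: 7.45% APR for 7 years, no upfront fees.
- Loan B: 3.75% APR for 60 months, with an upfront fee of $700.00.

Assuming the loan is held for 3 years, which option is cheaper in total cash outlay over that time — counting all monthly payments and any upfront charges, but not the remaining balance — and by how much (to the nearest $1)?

Loan A: at 7.45% the monthly rate is 0.0062083, so the payment is 68,000 × 0.0062083 / (1 − 1.0062083^−84) = $1,041.33.
Loan B: monthly rate = 3.75%/12 = 0.0031250; payment = 68,000 × 0.0031250 / (1 − (1+0.0031250)^−60) = $1,244.67.
Over 36 months: Loan A costs 36 × $1,041.33 = $37,487.88; Loan B costs 36 × $1,244.67 + $700.00 = $45,508.12.
Loan A is cheaper by $45,508.12 − $37,487.88 = $8,020.24.

Loan A by $8,020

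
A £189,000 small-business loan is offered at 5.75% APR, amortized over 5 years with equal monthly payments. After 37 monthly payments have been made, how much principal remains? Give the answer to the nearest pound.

With monthly rate i = 5.75%/12 = 0.0047917, the balance after k of n payments is P · [(1+i)^n − (1+i)^k] / [(1+i)^n − 1].
(1+0.0047917)^60 = 1.33217559 and (1+0.0047917)^37 = 1.19347385, so the balance is 189,000 × (1.33217559 − 1.19347385) / (1.33217559 − 1) = £78,917.99.

£78,918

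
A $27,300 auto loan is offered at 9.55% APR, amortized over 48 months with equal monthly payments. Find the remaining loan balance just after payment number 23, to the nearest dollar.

$15,508

With monthly rate i = 9.55%/12 = 0.0079583, the balance after k of n payments is P · [(1+i)^n − (1+i)^k] / [(1+i)^n − 1].
(1+0.0079583)^48 = 1.46299832 and (1+0.0079583)^23 = 1.19999472, so the balance is 27,300 × (1.46299832 − 1.19999472) / (1.46299832 − 1) = $15,507.61.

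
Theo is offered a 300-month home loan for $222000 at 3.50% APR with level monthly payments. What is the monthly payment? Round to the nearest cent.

Monthly rate = 3.5%/12 = 0.0029167; payment = 222,000 × 0.0029167 / (1 − (1+0.0029167)^−300) = $1,111.38.

$1,111.38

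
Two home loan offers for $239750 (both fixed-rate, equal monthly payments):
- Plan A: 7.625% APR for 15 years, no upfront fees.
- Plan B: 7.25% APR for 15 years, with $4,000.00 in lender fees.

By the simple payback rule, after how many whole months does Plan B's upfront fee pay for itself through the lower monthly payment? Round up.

79 months

Plan A: monthly rate = 7.625%/12 = 0.0063542; payment = 239,750 × 0.0063542 / (1 − (1+0.0063542)^−180) = $2,239.58.
Plan B: monthly rate = 7.25%/12 = 0.0060417; payment = 239,750 × 0.0060417 / (1 − (1+0.0060417)^−180) = $2,188.59.
Monthly savings = $2,239.58 − $2,188.59 = $50.99.
Break-even = $4,000.00 / $50.99 = 78.45 → 79 months.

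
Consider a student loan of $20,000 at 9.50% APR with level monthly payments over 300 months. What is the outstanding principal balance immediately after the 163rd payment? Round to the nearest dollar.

With monthly rate i = 9.5%/12 = 0.0079167, the balance after k of n payments is P · [(1+i)^n − (1+i)^k] / [(1+i)^n − 1].
(1+0.0079167)^300 = 10.65094140 and (1+0.0079167)^163 = 3.61588112, so the balance is 20,000 × (10.65094140 − 3.61588112) / (10.65094140 − 1) = $14,579.01.

$14,579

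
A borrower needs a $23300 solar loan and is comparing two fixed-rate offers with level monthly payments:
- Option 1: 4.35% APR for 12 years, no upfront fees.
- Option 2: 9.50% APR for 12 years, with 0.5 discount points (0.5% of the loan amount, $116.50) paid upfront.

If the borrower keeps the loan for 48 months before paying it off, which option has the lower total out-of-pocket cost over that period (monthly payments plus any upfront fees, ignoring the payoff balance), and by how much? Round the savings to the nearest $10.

Option 1: at 4.35% the monthly rate is 0.0036250, so the payment is 23,300 × 0.0036250 / (1 − 1.0036250^−144) = $207.98.
Option 2: monthly rate = 9.5%/12 = 0.0079167; payment = 23,300 × 0.0079167 / (1 − (1+0.0079167)^−144) = $271.76.
Over 48 months: Option 1 costs 48 × $207.98 = $9,983.04; Option 2 costs 48 × $271.76 + $116.50 = $13,160.98.
Option 1 is cheaper by $13,160.98 − $9,983.04 = $3,177.94.

Option 1 by $3,180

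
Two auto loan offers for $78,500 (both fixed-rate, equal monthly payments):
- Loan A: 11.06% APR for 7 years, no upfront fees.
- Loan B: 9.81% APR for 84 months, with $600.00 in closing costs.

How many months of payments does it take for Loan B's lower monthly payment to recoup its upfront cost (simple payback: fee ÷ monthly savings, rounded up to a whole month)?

Loan A: monthly rate = 11.06%/12 = 0.0092167; payment = 78,500 × 0.0092167 / (1 − (1+0.0092167)^−84) = $1,346.59.
Loan B: monthly rate = 9.81%/12 = 0.0081750; payment = 78,500 × 0.0081750 / (1 − (1+0.0081750)^−84) = $1,295.50.
Monthly savings = $1,346.59 − $1,295.50 = $51.09.
Break-even = $600.00 / $51.09 = 11.74 → 12 months.

12 months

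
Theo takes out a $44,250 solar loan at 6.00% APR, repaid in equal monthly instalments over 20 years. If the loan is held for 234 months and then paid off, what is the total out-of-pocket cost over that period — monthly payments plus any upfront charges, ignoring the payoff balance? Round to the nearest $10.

$74,180

Monthly rate = 6%/12 = 0.0050000; payment = 44,250 × 0.0050000 / (1 − (1+0.0050000)^−240) = $317.02.
Total outlay = 234 × $317.02 = $74,182.68.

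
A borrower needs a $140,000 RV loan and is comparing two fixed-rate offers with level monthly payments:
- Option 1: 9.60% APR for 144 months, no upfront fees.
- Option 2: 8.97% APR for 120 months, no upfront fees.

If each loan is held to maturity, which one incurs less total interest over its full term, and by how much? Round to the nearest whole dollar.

Option 2 by $23,750

Option 1: monthly rate = 9.6%/12 = 0.0080000; payment = 140,000 × 0.0080000 / (1 − (1+0.0080000)^−144) = $1,640.92.
Total interest on Option 1 = 144 × $1,640.92 − $140,000 = $96,292.48.
Option 2: at 8.97% the monthly rate is 0.0074750, so the payment is 140,000 × 0.0074750 / (1 − 1.0074750^−120) = $1,771.19.
Total interest on Option 2 = 120 × $1,771.19 − $140,000 = $72,542.80.
Option 2 is lower by $23,749.68.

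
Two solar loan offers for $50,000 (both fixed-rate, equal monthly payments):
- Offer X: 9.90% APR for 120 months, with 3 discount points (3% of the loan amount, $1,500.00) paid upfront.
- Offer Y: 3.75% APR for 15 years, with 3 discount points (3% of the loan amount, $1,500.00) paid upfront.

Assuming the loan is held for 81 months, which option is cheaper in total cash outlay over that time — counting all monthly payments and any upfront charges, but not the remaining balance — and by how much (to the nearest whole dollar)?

Offer X: monthly rate = 9.9%/12 = 0.0082500; payment = 50,000 × 0.0082500 / (1 − (1+0.0082500)^−120) = $657.99.
Offer Y: at 3.75% the monthly rate is 0.0031250, so the payment is 50,000 × 0.0031250 / (1 − 1.0031250^−180) = $363.61.
Over 81 months: Offer X costs 81 × $657.99 + $1,500.00 = $54,797.19; Offer Y costs 81 × $363.61 + $1,500.00 = $30,952.41.
Offer Y is cheaper by $54,797.19 − $30,952.41 = $23,844.78.

Offer Y by $23,845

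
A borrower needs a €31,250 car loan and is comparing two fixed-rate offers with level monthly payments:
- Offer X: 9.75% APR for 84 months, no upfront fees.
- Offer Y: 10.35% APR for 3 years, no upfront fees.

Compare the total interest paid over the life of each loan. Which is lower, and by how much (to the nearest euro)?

Offer X: monthly rate = 9.75%/12 = 0.0081250; payment = 31,250 × 0.0081250 / (1 − (1+0.0081250)^−84) = €514.76.
Total interest on Offer X = 84 × €514.76 − €31,250 = €11,989.84.
Offer Y: monthly rate = 10.35%/12 = 0.0086250; payment = 31,250 × 0.0086250 / (1 − (1+0.0086250)^−36) = €1,013.49.
Total interest on Offer Y = 36 × €1,013.49 − €31,250 = €5,235.64.
Offer Y is lower by €6,754.20.

Offer Y by €6,754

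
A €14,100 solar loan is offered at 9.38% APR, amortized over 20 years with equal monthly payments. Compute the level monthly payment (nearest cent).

€130.33

Monthly rate = 9.38%/12 = 0.0078167; payment = 14,100 × 0.0078167 / (1 − (1+0.0078167)^−240) = €130.33.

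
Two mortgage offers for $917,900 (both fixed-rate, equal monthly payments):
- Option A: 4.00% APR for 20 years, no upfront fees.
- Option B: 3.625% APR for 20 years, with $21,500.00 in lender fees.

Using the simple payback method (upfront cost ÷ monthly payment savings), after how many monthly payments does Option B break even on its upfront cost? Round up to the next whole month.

Option A: at 4.00% the monthly rate is 0.0033333, so the payment is 917,900 × 0.0033333 / (1 − 1.0033333^−240) = $5,562.29.
Option B: monthly rate = 3.625%/12 = 0.0030208; payment = 917,900 × 0.0030208 / (1 − (1+0.0030208)^−240) = $5,382.60.
Monthly savings = $5,562.29 − $5,382.60 = $179.69.
Break-even = $21,500.00 / $179.69 = 119.65 → 120 months.

120 months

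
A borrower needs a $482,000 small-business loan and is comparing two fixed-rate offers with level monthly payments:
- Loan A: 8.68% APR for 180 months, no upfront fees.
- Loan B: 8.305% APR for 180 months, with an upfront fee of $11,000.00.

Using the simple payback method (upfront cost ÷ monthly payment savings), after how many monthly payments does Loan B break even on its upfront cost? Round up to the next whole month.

Loan A: monthly rate = 8.68%/12 = 0.0072333; payment = 482,000 × 0.0072333 / (1 − (1+0.0072333)^−180) = $4,797.44.
Loan B: at 8.305% the monthly rate is 0.0069208, so the payment is 482,000 × 0.0069208 / (1 − 1.0069208^−180) = $4,691.51.
Monthly savings = $4,797.44 − $4,691.51 = $105.93.
Break-even = $11,000.00 / $105.93 = 103.84 → 104 months.

104 months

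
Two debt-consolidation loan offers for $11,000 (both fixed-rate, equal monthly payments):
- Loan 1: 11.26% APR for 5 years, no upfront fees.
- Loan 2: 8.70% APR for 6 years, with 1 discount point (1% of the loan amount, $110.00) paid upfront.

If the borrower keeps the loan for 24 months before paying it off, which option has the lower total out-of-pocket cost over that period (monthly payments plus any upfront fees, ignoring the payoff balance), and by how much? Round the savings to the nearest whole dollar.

Loan 1: at 11.26% the monthly rate is 0.0093833, so the payment is 11,000 × 0.0093833 / (1 − 1.0093833^−60) = $240.60.
Loan 2: monthly rate = 8.7%/12 = 0.0072500; payment = 11,000 × 0.0072500 / (1 − (1+0.0072500)^−72) = $196.65.
Over 24 months: Loan 1 costs 24 × $240.60 = $5,774.40; Loan 2 costs 24 × $196.65 + $110.00 = $4,829.60.
Loan 2 is cheaper by $5,774.40 − $4,829.60 = $944.80.

Loan 2 by $945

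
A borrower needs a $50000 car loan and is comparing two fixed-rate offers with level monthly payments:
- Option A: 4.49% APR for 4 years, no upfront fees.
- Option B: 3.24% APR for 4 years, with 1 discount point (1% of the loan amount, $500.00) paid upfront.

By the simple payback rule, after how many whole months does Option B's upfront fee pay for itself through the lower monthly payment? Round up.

Option A: monthly rate = 4.49%/12 = 0.0037417; payment = 50,000 × 0.0037417 / (1 − (1+0.0037417)^−48) = $1,139.95.
Option B: monthly rate = 3.24%/12 = 0.0027000; payment = 50,000 × 0.0027000 / (1 − (1+0.0027000)^−48) = $1,112.03.
Monthly savings = $1,139.95 − $1,112.03 = $27.92.
Break-even = $500.00 / $27.92 = 17.91 → 18 months.

18 months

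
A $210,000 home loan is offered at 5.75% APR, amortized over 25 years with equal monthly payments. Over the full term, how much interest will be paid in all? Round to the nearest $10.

$186,340

Monthly rate = 5.75%/12 = 0.0047917; payment = 210,000 × 0.0047917 / (1 − (1+0.0047917)^−300) = $1,321.12.
Total paid = 300 × $1,321.12 = $396,336.00; interest = $396,336.00 − $210,000 = $186,336.00.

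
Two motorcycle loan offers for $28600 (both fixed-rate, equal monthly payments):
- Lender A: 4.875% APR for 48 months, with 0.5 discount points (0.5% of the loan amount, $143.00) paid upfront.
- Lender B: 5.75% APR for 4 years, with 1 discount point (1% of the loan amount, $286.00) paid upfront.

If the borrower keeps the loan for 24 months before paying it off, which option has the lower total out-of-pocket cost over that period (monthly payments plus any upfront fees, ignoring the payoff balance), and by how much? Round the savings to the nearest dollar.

Lender A: monthly rate = 4.875%/12 = 0.0040625; payment = 28,600 × 0.0040625 / (1 − (1+0.0040625)^−48) = $657.02.
Lender B: monthly rate = 5.75%/12 = 0.0047917; payment = 28,600 × 0.0047917 / (1 − (1+0.0047917)^−48) = $668.40.
Over 24 months: Lender A costs 24 × $657.02 + $143.00 = $15,911.48; Lender B costs 24 × $668.40 + $286.00 = $16,327.60.
Lender A is cheaper by $16,327.60 − $15,911.48 = $416.12.

Lender A by $416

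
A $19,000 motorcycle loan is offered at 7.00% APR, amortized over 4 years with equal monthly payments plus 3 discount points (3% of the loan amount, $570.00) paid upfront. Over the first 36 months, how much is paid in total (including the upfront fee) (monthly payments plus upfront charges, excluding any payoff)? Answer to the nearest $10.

$16,950

Monthly rate = 7%/12 = 0.0058333; payment = 19,000 × 0.0058333 / (1 − (1+0.0058333)^−48) = $454.98.
Total outlay = 36 × $454.98 + $570.00 = $16,949.28.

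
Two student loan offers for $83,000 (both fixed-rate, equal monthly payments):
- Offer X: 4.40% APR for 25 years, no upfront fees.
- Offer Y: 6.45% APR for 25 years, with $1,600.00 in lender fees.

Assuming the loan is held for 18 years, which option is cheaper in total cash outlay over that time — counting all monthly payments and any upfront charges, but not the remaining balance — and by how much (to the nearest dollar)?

Offer X by $23,457

Offer X: monthly rate = 4.4%/12 = 0.0036667; payment = 83,000 × 0.0036667 / (1 − (1+0.0036667)^−300) = $456.64.
Offer Y: at 6.45% the monthly rate is 0.0053750, so the payment is 83,000 × 0.0053750 / (1 − 1.0053750^−300) = $557.83.
Over 216 months: Offer X costs 216 × $456.64 = $98,634.24; Offer Y costs 216 × $557.83 + $1,600.00 = $122,091.28.
Offer X is cheaper by $122,091.28 − $98,634.24 = $23,457.04.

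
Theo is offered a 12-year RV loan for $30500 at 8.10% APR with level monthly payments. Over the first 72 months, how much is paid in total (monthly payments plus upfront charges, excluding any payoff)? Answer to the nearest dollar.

$23,891

Monthly rate = 8.1%/12 = 0.0067500; payment = 30,500 × 0.0067500 / (1 − (1+0.0067500)^−144) = $331.82.
Total outlay = 72 × $331.82 = $23,891.04.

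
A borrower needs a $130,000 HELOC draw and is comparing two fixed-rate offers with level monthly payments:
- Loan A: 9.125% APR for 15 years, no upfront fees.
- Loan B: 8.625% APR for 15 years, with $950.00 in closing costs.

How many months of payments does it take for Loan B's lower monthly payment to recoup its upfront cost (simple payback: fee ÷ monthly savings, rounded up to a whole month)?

25 months

Loan A: at 9.125% the monthly rate is 0.0076042, so the payment is 130,000 × 0.0076042 / (1 − 1.0076042^−180) = $1,328.23.
Loan B: at 8.625% the monthly rate is 0.0071875, so the payment is 130,000 × 0.0071875 / (1 − 1.0071875^−180) = $1,289.70.
Monthly savings = $1,328.23 − $1,289.70 = $38.53.
Break-even = $950.00 / $38.53 = 24.66 → 25 months.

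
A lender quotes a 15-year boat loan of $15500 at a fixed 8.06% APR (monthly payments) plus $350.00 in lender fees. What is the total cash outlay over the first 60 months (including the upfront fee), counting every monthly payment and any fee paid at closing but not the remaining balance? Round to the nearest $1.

$9,270

At 8.06% the monthly rate is 0.0067167, so the payment is 15,500 × 0.0067167 / (1 − 1.0067167^−180) = $148.66.
Total outlay = 60 × $148.66 + $350.00 = $9,269.60.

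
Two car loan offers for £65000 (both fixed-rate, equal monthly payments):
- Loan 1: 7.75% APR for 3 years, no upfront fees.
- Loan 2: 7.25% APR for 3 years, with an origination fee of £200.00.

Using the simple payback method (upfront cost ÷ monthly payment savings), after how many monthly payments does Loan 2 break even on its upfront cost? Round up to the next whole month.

Loan 1: monthly rate = 7.75%/12 = 0.0064583; payment = 65,000 × 0.0064583 / (1 − (1+0.0064583)^−36) = £2,029.38.
Loan 2: monthly rate = 7.25%/12 = 0.0060417; payment = 65,000 × 0.0060417 / (1 − (1+0.0060417)^−36) = £2,014.45.
Monthly savings = £2,029.38 − £2,014.45 = £14.93.
Break-even = £200.00 / £14.93 = 13.40 → 14 months.

14 months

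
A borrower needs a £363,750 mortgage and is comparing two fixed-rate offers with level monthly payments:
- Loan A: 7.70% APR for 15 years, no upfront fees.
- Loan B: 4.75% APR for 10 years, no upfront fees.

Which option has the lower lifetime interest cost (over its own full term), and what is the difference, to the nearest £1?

Loan B by £156,766

Loan A: monthly rate = 7.7%/12 = 0.0064167; payment = 363,750 × 0.0064167 / (1 − (1+0.0064167)^−180) = £3,413.48.
Total interest on Loan A = 180 × £3,413.48 − £363,750 = £250,676.40.
Loan B: at 4.75% the monthly rate is 0.0039583, so the payment is 363,750 × 0.0039583 / (1 − 1.0039583^−120) = £3,813.84.
Total interest on Loan B = 120 × £3,813.84 − £363,750 = £93,910.80.
Loan B is lower by £156,765.60.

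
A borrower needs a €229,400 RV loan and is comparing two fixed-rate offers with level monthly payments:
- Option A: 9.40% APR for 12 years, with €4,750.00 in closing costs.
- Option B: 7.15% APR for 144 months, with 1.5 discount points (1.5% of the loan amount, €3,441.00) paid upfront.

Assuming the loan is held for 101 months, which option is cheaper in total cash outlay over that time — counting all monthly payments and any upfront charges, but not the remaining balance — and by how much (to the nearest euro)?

Option A: monthly rate = 9.4%/12 = 0.0078333; payment = 229,400 × 0.0078333 / (1 − (1+0.0078333)^−144) = €2,662.59.
Option B: at 7.15% the monthly rate is 0.0059583, so the payment is 229,400 × 0.0059583 / (1 − 1.0059583^−144) = €2,377.49.
Over 101 months: Option A costs 101 × €2,662.59 + €4,750.00 = €273,671.59; Option B costs 101 × €2,377.49 + €3,441.00 = €243,567.49.
Option B is cheaper by €273,671.59 − €243,567.49 = €30,104.10.

Option B by €30,104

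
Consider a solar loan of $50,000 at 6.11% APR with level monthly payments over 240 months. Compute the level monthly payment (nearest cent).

$361.40

Monthly rate = 6.11%/12 = 0.0050917; payment = 50,000 × 0.0050917 / (1 − (1+0.0050917)^−240) = $361.40.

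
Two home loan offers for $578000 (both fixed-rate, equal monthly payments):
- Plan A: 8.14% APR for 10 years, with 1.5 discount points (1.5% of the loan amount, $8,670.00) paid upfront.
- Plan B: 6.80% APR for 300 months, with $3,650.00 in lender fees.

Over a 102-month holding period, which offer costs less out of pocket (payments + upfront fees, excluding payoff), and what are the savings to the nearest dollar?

Plan B by $315,491

Plan A: at 8.14% the monthly rate is 0.0067833, so the payment is 578,000 × 0.0067833 / (1 − 1.0067833^−120) = $7,055.57.
Plan B: monthly rate = 6.8%/12 = 0.0056667; payment = 578,000 × 0.0056667 / (1 − (1+0.0056667)^−300) = $4,011.74.
Over 102 months: Plan A costs 102 × $7,055.57 + $8,670.00 = $728,338.14; Plan B costs 102 × $4,011.74 + $3,650.00 = $412,847.48.
Plan B is cheaper by $728,338.14 − $412,847.48 = $315,490.66.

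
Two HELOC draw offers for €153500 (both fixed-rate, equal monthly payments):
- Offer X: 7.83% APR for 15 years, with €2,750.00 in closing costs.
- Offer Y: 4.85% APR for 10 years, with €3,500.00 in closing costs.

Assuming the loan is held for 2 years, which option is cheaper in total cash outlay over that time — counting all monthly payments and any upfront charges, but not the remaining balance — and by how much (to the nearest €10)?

Offer X by €4,710

Offer X: at 7.83% the monthly rate is 0.0065250, so the payment is 153,500 × 0.0065250 / (1 − 1.0065250^−180) = €1,451.90.
Offer Y: monthly rate = 4.85%/12 = 0.0040417; payment = 153,500 × 0.0040417 / (1 − (1+0.0040417)^−120) = €1,616.87.
Over 24 months: Offer X costs 24 × €1,451.90 + €2,750.00 = €37,595.60; Offer Y costs 24 × €1,616.87 + €3,500.00 = €42,304.88.
Offer X is cheaper by €42,304.88 − €37,595.60 = €4,709.28.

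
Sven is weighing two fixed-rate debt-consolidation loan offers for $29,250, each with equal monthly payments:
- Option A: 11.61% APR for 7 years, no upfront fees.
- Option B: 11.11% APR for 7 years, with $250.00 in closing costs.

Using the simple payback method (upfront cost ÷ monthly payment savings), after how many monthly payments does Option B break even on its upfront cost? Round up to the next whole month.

Option A: monthly rate = 11.61%/12 = 0.0096750; payment = 29,250 × 0.0096750 / (1 − (1+0.0096750)^−84) = $510.26.
Option B: monthly rate = 11.11%/12 = 0.0092583; payment = 29,250 × 0.0092583 / (1 − (1+0.0092583)^−84) = $502.52.
Monthly savings = $510.26 − $502.52 = $7.74.
Break-even = $250.00 / $7.74 = 32.30 → 33 months.

33 months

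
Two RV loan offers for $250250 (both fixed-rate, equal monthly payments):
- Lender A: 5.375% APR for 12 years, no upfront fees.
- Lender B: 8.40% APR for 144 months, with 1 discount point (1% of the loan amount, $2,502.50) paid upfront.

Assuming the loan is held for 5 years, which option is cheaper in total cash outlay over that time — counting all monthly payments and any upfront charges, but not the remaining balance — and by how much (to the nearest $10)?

Lender A by $26,630

Lender A: monthly rate = 5.375%/12 = 0.0044792; payment = 250,250 × 0.0044792 / (1 − (1+0.0044792)^−144) = $2,361.90.
Lender B: monthly rate = 8.4%/12 = 0.0070000; payment = 250,250 × 0.0070000 / (1 − (1+0.0070000)^−144) = $2,764.02.
Over 60 months: Lender A costs 60 × $2,361.90 = $141,714.00; Lender B costs 60 × $2,764.02 + $2,502.50 = $168,343.70.
Lender A is cheaper by $168,343.70 − $141,714.00 = $26,629.70.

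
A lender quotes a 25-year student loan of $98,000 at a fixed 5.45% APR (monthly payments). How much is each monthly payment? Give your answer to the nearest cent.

$598.88

At 5.45% the monthly rate is 0.0045417, so the payment is 98,000 × 0.0045417 / (1 − 1.0045417^−300) = $598.88.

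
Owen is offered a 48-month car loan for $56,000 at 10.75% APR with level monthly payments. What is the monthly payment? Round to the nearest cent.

$1,440.56

At 10.75% the monthly rate is 0.0089583, so the payment is 56,000 × 0.0089583 / (1 − 1.0089583^−48) = $1,440.56.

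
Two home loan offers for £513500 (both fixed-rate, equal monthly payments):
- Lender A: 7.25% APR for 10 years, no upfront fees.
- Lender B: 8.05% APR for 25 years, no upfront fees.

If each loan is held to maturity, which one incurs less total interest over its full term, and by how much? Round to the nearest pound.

Lender A by £470,665

Lender A: monthly rate = 7.25%/12 = 0.0060417; payment = 513,500 × 0.0060417 / (1 − (1+0.0060417)^−120) = £6,028.54.
Total interest on Lender A = 120 × £6,028.54 − £513,500 = £209,924.80.
Lender B: monthly rate = 8.05%/12 = 0.0067083; payment = 513,500 × 0.0067083 / (1 − (1+0.0067083)^−300) = £3,980.30.
Total interest on Lender B = 300 × £3,980.30 − £513,500 = £680,590.00.
Lender A is lower by £470,665.20.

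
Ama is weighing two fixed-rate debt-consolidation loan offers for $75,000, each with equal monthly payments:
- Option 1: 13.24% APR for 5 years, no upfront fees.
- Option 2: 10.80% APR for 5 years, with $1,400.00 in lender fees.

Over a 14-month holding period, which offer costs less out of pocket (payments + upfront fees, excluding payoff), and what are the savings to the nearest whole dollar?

Option 1: at 13.24% the monthly rate is 0.0110333, so the payment is 75,000 × 0.0110333 / (1 − 1.0110333^−60) = $1,715.71.
Option 2: at 10.80% the monthly rate is 0.0090000, so the payment is 75,000 × 0.0090000 / (1 − 1.0090000^−60) = $1,623.21.
Over 14 months: Option 1 costs 14 × $1,715.71 = $24,019.94; Option 2 costs 14 × $1,623.21 + $1,400.00 = $24,124.94.
Option 1 is cheaper by $24,124.94 − $24,019.94 = $105.00.

Option 1 by $105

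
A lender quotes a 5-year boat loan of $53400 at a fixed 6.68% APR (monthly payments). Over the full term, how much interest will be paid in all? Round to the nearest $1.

$9,560

Monthly rate = 6.68%/12 = 0.0055667; payment = 53,400 × 0.0055667 / (1 − (1+0.0055667)^−60) = $1,049.34.
Total paid = 60 × $1,049.34 = $62,960.40; interest = $62,960.40 − $53,400 = $9,560.40.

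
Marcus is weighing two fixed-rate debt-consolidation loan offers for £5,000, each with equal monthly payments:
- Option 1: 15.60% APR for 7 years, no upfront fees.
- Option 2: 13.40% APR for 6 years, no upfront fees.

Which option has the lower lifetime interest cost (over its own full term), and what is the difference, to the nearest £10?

Option 1: at 15.60% the monthly rate is 0.0130000, so the payment is 5,000 × 0.0130000 / (1 − 1.0130000^−84) = £98.17.
Total interest on Option 1 = 84 × £98.17 − £5,000 = £3,246.28.
Option 2: at 13.40% the monthly rate is 0.0111667, so the payment is 5,000 × 0.0111667 / (1 − 1.0111667^−72) = £101.43.
Total interest on Option 2 = 72 × £101.43 − £5,000 = £2,302.96.
Option 2 is lower by £943.32.

Option 2 by £940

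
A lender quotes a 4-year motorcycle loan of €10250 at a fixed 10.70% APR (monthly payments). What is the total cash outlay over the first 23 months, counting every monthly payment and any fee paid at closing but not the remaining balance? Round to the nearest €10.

At 10.70% the monthly rate is 0.0089167, so the payment is 10,250 × 0.0089167 / (1 − 1.0089167^−48) = €263.43.
Total outlay = 23 × €263.43 = €6,058.89.

€6,060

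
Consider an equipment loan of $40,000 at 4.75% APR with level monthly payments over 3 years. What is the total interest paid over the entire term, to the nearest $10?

Monthly rate = 4.75%/12 = 0.0039583; payment = 40,000 × 0.0039583 / (1 − (1+0.0039583)^−36) = $1,194.35.
Total paid = 36 × $1,194.35 = $42,996.60; interest = $42,996.60 − $40,000 = $2,996.60.

$3,000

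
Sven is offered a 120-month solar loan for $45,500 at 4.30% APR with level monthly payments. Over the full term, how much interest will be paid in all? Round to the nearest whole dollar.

At 4.30% the monthly rate is 0.0035833, so the payment is 45,500 × 0.0035833 / (1 − 1.0035833^−120) = $467.18.
Total paid = 120 × $467.18 = $56,061.60; interest = $56,061.60 − $45,500 = $10,561.60.

$10,562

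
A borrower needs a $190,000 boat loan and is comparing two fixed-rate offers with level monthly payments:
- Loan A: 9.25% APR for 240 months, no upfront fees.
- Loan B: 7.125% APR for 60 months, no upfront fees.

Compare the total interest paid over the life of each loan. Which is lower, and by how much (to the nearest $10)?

Loan B by $191,230

Loan A: at 9.25% the monthly rate is 0.0077083, so the payment is 190,000 × 0.0077083 / (1 − 1.0077083^−240) = $1,740.15.
Total interest on Loan A = 240 × $1,740.15 − $190,000 = $227,636.00.
Loan B: at 7.125% the monthly rate is 0.0059375, so the payment is 190,000 × 0.0059375 / (1 − 1.0059375^−60) = $3,773.44.
Total interest on Loan B = 60 × $3,773.44 − $190,000 = $36,406.40.
Loan B is lower by $191,229.60.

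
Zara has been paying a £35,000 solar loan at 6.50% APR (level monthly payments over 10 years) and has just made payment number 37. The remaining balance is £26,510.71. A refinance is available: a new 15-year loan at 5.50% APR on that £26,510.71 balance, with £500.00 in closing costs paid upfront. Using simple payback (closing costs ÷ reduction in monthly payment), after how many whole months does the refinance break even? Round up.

3 months

Current payment = 35,000 × 6.5%/12 / (1 − (1+0.0054167)^−120) = £397.42.
Refinanced payment = 26,510.71 × 0.0045833 / (1 − (1+0.0045833)^−180) = £216.61.
Monthly savings = £397.42 − £216.61 = £180.81.
Break-even = £500.00 / £180.81 = 2.77 → 3 months.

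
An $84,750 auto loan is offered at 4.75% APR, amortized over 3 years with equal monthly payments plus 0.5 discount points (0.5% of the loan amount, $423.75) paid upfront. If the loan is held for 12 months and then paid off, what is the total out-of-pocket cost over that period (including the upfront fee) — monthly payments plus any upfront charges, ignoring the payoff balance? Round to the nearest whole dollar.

At 4.75% the monthly rate is 0.0039583, so the payment is 84,750 × 0.0039583 / (1 − 1.0039583^−36) = $2,530.53.
Total outlay = 12 × $2,530.53 + $423.75 = $30,790.11.

$30,790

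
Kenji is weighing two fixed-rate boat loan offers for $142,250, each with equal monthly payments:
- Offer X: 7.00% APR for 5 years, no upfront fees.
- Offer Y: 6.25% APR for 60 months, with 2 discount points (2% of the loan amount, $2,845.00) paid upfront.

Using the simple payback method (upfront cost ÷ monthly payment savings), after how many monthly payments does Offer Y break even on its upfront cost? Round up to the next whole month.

57 months

Offer X: monthly rate = 7%/12 = 0.0058333; payment = 142,250 × 0.0058333 / (1 − (1+0.0058333)^−60) = $2,816.72.
Offer Y: at 6.25% the monthly rate is 0.0052083, so the payment is 142,250 × 0.0052083 / (1 − 1.0052083^−60) = $2,766.66.
Monthly savings = $2,816.72 − $2,766.66 = $50.06.
Break-even = $2,845.00 / $50.06 = 56.83 → 57 months.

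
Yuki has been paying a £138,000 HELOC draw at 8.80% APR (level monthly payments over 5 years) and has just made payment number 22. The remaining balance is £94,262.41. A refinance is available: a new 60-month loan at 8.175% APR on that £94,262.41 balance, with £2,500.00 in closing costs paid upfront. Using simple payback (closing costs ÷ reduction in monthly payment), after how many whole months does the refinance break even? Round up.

Current payment = 138,000 × 8.8%/12 / (1 − (1+0.0073333)^−60) = £2,851.28.
Refinanced payment = 94,262.41 × 0.0068125 / (1 − (1+0.0068125)^−60) = £1,919.21.
Monthly savings = £2,851.28 − £1,919.21 = £932.07.
Break-even = £2,500.00 / £932.07 = 2.68 → 3 months.

3 months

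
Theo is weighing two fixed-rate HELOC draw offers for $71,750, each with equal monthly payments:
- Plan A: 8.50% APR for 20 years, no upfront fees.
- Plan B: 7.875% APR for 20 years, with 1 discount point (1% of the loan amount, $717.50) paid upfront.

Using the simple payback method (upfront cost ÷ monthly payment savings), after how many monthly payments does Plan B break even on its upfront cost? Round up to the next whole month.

Plan A: monthly rate = 8.5%/12 = 0.0070833; payment = 71,750 × 0.0070833 / (1 − (1+0.0070833)^−240) = $622.66.
Plan B: monthly rate = 7.875%/12 = 0.0065625; payment = 71,750 × 0.0065625 / (1 − (1+0.0065625)^−240) = $594.58.
Monthly savings = $622.66 − $594.58 = $28.08.
Break-even = $717.50 / $28.08 = 25.55 → 26 months.

26 months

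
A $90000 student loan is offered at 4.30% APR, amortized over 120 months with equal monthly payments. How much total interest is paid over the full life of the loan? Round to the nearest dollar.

$20,891

Monthly rate = 4.3%/12 = 0.0035833; payment = 90,000 × 0.0035833 / (1 − (1+0.0035833)^−120) = $924.09.
Total paid = 120 × $924.09 = $110,890.80; interest = $110,890.80 − $90,000 = $20,890.80.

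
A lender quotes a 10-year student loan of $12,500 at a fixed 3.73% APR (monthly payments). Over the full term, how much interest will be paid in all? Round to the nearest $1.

$2,495

At 3.73% the monthly rate is 0.0031083, so the payment is 12,500 × 0.0031083 / (1 − 1.0031083^−120) = $124.96.
Total paid = 120 × $124.96 = $14,995.20; interest = $14,995.20 − $12,500 = $2,495.20.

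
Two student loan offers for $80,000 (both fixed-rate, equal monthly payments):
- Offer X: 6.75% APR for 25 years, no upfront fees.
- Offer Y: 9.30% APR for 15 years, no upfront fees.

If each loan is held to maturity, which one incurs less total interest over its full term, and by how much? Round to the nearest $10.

Offer X: at 6.75% the monthly rate is 0.0056250, so the payment is 80,000 × 0.0056250 / (1 − 1.0056250^−300) = $552.73.
Total interest on Offer X = 300 × $552.73 − $80,000 = $85,819.00.
Offer Y: at 9.30% the monthly rate is 0.0077500, so the payment is 80,000 × 0.0077500 / (1 − 1.0077500^−180) = $825.75.
Total interest on Offer Y = 180 × $825.75 − $80,000 = $68,635.00.
Offer Y is lower by $17,184.00.

Offer Y by $17,180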